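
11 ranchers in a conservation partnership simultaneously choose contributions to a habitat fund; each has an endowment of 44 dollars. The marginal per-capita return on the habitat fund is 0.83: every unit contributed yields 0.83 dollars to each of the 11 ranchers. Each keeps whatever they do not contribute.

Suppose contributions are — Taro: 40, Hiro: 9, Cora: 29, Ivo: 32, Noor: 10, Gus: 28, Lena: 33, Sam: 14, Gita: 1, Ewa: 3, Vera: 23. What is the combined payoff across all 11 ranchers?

Total contributed: 40 + 9 + 29 + 32 + 10 + 28 + 33 + 14 + 1 + 3 + 23 = 222; total kept: 11 × 44 − 222 = 262.
The habitat fund pays out 0.83 × 11 × 222 = 2026.86 in aggregate.
Group total = 262 + 2026.86 = 2288.86.

2288.86 dollars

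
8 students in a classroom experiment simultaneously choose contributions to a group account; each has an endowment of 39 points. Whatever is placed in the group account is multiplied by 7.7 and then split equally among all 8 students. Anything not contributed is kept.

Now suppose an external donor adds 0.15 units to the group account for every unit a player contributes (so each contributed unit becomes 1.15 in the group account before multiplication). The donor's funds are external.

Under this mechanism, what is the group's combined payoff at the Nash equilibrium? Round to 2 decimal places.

2762.76 points

The effective private return per unit is now 7.7 × 1.15 / 8 = 1.1069 > 1, so every player's dominant strategy flips to full contribution.
So the Nash equilibrium is full contribution by all 8; the group earns 7.7 × 1.15 × 312 = 2762.76.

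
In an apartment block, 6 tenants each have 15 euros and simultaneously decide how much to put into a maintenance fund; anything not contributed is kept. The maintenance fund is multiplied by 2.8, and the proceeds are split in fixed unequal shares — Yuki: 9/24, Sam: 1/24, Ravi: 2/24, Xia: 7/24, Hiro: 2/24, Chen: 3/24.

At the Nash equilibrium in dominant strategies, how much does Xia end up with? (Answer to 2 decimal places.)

27.25 euros

For player j, contributing a unit is worthwhile iff 2.8 × (j's share) ≥ 1, i.e. iff j's share is at least 0.3571.
Only Yuki (9/24) clears that bar, contributing 15; the remaining 5 contribute 0. Total contributed: 15.
Xia keeps 15 and receives 2.8 × 15 × 7/24 = 12.25 from the maintenance fund, for a payoff of 27.25.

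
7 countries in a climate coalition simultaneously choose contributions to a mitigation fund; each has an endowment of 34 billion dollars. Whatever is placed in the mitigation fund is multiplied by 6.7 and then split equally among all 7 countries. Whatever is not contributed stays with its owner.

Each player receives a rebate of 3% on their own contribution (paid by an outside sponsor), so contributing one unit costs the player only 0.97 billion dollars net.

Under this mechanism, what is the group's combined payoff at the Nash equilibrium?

With the mechanism, a contributed unit returns (6.7/7) / 0.97 = 0.9867 per unit of net cost — still below 1 — so contributing 0 remains dominant for every player.
Everyone keeps their endowment and the group total is 7 × 34 = 238.

238.00 billion dollars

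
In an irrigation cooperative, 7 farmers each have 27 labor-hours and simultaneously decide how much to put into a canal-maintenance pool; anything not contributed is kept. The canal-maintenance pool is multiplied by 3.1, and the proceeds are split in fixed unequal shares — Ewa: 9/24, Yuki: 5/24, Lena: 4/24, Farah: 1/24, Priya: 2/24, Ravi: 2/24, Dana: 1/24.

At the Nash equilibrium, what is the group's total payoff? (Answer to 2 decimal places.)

245.70 labor-hours

A player with share s gets back 3.1·s per unit contributed, so full contribution is dominant for anyone with s > 1/3.1 = 0.3226 and zero contribution is dominant for anyone below.
Only Ewa (9/24) clears that bar, contributing 27; the remaining 6 contribute 0. Total contributed: 27.
The canal-maintenance pool pays out 3.1 × 27 = 83.70 in total (split across the unequal shares, but the aggregate is all that matters for the group sum).
The 6 free-riders keep 27 each, adding 162. Group total = 162 + 83.70 = 245.70.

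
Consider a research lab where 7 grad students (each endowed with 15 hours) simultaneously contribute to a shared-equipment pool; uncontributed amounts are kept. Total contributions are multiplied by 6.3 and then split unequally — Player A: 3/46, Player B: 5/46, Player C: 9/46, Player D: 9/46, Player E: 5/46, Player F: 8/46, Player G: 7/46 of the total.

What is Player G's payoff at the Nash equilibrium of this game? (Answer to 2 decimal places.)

58.14 hours

A player with share s gets back 6.3·s per unit contributed, so full contribution is dominant for anyone with s > 1/6.3 = 0.1587 and zero contribution is dominant for anyone below.
The shares above 0.1587 belong to Player C, Player D and Player F, contributing 15 each; the remaining 4 contribute 0. Total contributed: 45.
Player G keeps 15 and receives 6.3 × 45 × 7/46 = 43.14 from the shared-equipment pool, for a payoff of 58.14.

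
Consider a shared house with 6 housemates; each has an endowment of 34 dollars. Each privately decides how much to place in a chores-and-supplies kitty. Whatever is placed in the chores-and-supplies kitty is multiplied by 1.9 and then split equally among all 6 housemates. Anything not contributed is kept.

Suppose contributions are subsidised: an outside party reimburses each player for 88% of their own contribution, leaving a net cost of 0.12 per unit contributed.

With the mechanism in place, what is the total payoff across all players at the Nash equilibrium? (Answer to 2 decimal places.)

567.12 dollars

The effective private return per unit is now (1.9/6) / 0.12 = 2.6389 > 1, so every player's dominant strategy flips to full contribution.
So the Nash equilibrium is full contribution by all 6; the group earns 6 × (34 × 0.88 + 1.9 × 34) = 567.12.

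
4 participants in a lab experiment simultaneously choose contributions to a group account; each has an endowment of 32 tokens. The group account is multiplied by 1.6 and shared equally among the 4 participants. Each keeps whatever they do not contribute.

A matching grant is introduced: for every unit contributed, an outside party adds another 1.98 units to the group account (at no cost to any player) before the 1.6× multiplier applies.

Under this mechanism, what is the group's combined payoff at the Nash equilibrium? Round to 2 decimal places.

The effective private return per unit is now 1.6 × 2.98 / 4 = 1.1920 > 1, so every player's dominant strategy flips to full contribution.
At the Nash equilibrium everyone contributes 32. Group total payoff = 1.6 × 2.98 × 128 = 610.30.

610.30 tokens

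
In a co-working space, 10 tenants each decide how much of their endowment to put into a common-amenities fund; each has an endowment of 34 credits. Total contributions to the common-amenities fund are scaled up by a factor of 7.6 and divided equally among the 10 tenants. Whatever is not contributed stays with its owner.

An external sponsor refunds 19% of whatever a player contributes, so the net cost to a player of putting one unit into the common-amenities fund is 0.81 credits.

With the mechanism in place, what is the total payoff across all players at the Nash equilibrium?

Even with the mechanism, each unit contributed returns only (7.6/10) / 0.81 = 0.9383 per unit of net cost, so contributing nothing is still dominant.
Everyone keeps their endowment and the group total is 10 × 34 = 340.

340.00 credits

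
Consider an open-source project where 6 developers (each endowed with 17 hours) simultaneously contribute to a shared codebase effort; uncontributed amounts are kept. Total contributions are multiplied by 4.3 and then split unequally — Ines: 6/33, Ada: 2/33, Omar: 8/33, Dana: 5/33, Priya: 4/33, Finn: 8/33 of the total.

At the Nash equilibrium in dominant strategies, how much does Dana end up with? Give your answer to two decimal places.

39.15 hours

Each unit j contributes comes back to j as 4.3 × (j's share), so j prefers to contribute only if that share exceeds 1/4.3 = 0.2326; otherwise keeping the unit dominates.
The shares above 0.2326 belong to Omar and Finn, contributing 17 each; the remaining 4 contribute 0. Total contributed: 34.
Dana keeps 17 and receives 4.3 × 34 × 5/33 = 22.15 from the shared codebase effort, for a payoff of 39.15.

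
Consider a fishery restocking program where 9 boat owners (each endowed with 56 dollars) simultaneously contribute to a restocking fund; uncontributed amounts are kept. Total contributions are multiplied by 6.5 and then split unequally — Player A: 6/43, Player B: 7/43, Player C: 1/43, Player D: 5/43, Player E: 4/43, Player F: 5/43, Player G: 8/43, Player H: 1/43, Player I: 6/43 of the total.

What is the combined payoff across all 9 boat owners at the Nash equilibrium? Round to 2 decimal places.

A player with share s gets back 6.5·s per unit contributed, so full contribution is dominant for anyone with s > 1/6.5 = 0.1538 and zero contribution is dominant for anyone below.
The shares above 0.1538 belong to Player B and Player G, contributing 56 each; the remaining 7 contribute 0. Total contributed: 112.
The restocking fund pays out 6.5 × 112 = 728.00 in total (split across the unequal shares, but the aggregate is all that matters for the group sum).
The 7 free-riders keep 56 each, adding 392. Group total = 392 + 728.00 = 1120.00.

1120.00 dollars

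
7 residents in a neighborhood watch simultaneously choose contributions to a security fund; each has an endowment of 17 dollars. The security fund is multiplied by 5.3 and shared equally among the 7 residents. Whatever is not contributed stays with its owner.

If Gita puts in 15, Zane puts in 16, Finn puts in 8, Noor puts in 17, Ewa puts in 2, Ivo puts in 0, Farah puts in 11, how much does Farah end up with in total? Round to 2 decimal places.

Total contributed: 15 + 16 + 8 + 17 + 2 + 0 + 11 = 69.
Each receives 5.3 × 69 / 7 = 52.24 from the security fund.
Farah keeps 17 − 11 = 6, so Farah's payoff is 6 + 52.24 = 58.24.

58.24 dollars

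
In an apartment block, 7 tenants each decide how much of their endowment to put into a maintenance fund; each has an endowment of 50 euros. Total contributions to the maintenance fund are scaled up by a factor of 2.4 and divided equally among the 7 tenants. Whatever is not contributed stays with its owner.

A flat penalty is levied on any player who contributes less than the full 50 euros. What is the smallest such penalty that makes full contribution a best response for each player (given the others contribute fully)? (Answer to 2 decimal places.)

Given the others contribute fully, the best deviation is to contribute 0 (any partial contribution still incurs the fine and gives up units whose private return 0.3429 is below 1).
Deviating from 50 to 0 saves 50 euros but forfeits the deviator's share of the drop in the maintenance fund: 2.4/7 × 50 = 17.14.
So the deviation gain is 50 − 17.14 = 32.86, and the fine must be at least 32.86 euros to wipe it out.

32.86 euros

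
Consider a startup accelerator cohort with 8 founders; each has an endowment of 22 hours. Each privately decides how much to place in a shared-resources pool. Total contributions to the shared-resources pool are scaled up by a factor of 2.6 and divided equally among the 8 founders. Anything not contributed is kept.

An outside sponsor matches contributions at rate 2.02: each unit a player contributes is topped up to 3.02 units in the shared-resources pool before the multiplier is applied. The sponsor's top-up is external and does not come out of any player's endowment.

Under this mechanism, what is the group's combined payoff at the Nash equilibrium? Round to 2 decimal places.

176.00 hours

The effective private return is 2.6 × 3.02 / 8 = 0.9815, which is still under 1, so the mechanism doesn't change anyone's dominant strategy: zero contribution.
Everyone keeps their endowment and the group total is 8 × 22 = 176.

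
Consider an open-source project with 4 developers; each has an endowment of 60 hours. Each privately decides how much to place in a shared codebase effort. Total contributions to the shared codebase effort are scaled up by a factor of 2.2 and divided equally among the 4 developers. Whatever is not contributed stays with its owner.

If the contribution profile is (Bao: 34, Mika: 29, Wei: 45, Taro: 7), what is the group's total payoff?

378.00 hours

Total contributed: 34 + 29 + 45 + 7 = 115; total kept: 4 × 60 − 115 = 125.
The shared codebase effort pays out 2.2 × 115 = 253.00 in aggregate.
Group total = 125 + 253.00 = 378.00.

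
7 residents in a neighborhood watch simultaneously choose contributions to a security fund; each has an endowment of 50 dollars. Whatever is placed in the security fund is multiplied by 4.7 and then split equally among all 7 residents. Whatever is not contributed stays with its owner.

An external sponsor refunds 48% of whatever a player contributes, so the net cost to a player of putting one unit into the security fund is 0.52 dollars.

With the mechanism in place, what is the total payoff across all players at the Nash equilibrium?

1813.00 dollars

Under the mechanism each unit contributed yields (4.7/7) / 0.52 = 1.2912 back to its contributor per unit of net cost, which exceeds 1, making full contribution the dominant choice for everyone.
So the Nash equilibrium is full contribution by all 7; the group earns 7 × (50 × 0.48 + 4.7 × 50) = 1813.00.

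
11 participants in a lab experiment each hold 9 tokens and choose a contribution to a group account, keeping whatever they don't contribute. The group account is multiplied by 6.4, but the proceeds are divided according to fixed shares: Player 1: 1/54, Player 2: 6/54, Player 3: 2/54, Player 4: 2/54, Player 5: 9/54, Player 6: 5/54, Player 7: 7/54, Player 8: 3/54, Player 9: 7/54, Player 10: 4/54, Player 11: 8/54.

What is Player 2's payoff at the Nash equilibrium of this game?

15.40 tokens

Player j's private return per contributed unit is 6.4 × (j's share). Contributing is weakly dominant for j when that share is at least 1/6.4 = 0.1563, and contributing 0 is dominant otherwise.
Only Player 5 (9/54) clears that bar, contributing 9; the remaining 10 contribute 0. Total contributed: 9.
Player 2 keeps 9 and receives 6.4 × 9 × 6/54 = 6.40 from the group account, for a payoff of 15.40.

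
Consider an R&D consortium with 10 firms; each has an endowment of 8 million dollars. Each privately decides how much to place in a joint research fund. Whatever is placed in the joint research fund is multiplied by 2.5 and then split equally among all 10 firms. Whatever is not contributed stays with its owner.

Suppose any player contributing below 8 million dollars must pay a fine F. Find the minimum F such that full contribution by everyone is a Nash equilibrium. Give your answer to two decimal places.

Given the others contribute fully, the best deviation is to contribute 0 (any partial contribution still incurs the fine and gives up units whose private return 0.2500 is below 1).
Deviating from 8 to 0 saves 8 million dollars but forfeits the deviator's share of the drop in the joint research fund: 2.5/10 × 8 = 2.00.
So the deviation gain is 8 − 2.00 = 6.00, and the fine must be at least 6.00 million dollars to wipe it out.

6.00 million dollars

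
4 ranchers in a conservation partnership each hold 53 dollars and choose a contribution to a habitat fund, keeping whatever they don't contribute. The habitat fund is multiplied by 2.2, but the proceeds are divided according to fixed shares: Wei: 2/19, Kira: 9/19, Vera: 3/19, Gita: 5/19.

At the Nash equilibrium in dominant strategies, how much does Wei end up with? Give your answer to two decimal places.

For player j, contributing a unit is worthwhile iff 2.2 × (j's share) ≥ 1, i.e. iff j's share is at least 0.4545.
The only share above 0.4545 is Kira's 9/19, contributing 53; the remaining 3 contribute 0. Total contributed: 53.
Wei keeps 53 and receives 2.2 × 53 × 2/19 = 12.27 from the habitat fund, for a payoff of 65.27.

65.27 dollars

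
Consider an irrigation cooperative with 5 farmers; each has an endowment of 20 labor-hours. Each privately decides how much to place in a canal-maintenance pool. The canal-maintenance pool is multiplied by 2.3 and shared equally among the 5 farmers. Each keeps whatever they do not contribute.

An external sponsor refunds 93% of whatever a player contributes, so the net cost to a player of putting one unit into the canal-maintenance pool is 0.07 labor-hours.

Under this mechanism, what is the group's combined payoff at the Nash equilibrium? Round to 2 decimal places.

Under the mechanism each unit contributed yields (2.3/5) / 0.07 = 6.5714 back to its contributor per unit of net cost, which exceeds 1, making full contribution the dominant choice for everyone.
At the Nash equilibrium everyone contributes 20. Group total payoff = 5 × (20 × 0.93 + 2.3 × 20) = 323.00.

323.00 labor-hours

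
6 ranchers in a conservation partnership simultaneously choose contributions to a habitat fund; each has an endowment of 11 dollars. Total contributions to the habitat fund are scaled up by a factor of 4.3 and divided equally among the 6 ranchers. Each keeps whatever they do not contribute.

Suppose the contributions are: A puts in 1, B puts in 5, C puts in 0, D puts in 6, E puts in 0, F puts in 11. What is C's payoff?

27.48 dollars

Total contributed: 1 + 5 + 0 + 6 + 0 + 11 = 23.
Each receives 4.3 × 23 / 6 = 16.48 from the habitat fund.
C keeps 11 − 0 = 11, so C's payoff is 11 + 16.48 = 27.48.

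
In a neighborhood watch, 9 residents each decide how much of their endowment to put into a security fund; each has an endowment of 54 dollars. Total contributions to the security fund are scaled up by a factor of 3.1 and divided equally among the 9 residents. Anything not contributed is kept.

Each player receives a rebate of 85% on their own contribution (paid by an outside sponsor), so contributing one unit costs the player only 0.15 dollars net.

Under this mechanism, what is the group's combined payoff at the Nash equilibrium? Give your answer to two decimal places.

1919.70 dollars

Under the mechanism each unit contributed yields (3.1/9) / 0.15 = 2.2963 back to its contributor per unit of net cost, which exceeds 1, making full contribution the dominant choice for everyone.
At the Nash equilibrium everyone contributes 54. Group total payoff = 9 × (54 × 0.85 + 3.1 × 54) = 1919.70.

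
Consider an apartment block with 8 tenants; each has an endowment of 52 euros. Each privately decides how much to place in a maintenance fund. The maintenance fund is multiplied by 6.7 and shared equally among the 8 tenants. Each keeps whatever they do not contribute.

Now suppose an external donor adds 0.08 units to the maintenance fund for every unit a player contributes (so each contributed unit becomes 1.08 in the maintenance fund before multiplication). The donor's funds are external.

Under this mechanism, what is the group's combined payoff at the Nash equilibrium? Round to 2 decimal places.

Even with the mechanism, each unit contributed returns only 6.7 × 1.08 / 8 = 0.9045 per unit of net cost, so contributing nothing is still dominant.
At the Nash equilibrium no one contributes; group total payoff = 8 × 52 = 416.

416.00 euros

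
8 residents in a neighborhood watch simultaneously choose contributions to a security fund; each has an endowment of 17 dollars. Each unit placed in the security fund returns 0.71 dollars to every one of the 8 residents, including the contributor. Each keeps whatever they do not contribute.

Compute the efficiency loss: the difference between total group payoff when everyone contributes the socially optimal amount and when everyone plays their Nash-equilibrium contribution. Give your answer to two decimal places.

636.48 dollars

The private return per contributed unit is 0.71 < 1, so contributing 0 is dominant for every player. At the Nash equilibrium everyone keeps their 17, and the group total is 8 × 17 = 136.
Each contributed unit returns 5.680 to the group as a whole (0.71 to each of 8 players), which exceeds 1, so the social optimum is full contribution: group total = 5.680 × 136 = 772.48.
Efficiency loss = 772.48 − 136 = 636.48.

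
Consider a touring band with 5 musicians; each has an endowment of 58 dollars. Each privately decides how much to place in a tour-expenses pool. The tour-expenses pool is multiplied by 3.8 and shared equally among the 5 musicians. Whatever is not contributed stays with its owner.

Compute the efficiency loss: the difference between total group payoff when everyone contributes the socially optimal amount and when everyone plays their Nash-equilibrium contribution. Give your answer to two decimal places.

Each contributed unit returns 3.8/5 = 0.7600 to its contributor — below 1 — so contributing 0 is dominant for every player. At the Nash equilibrium everyone keeps their 58, and the group total is 5 × 58 = 290.
Each contributed unit returns 3.800 to the group as a whole (0.7600 to each of 5 players), which exceeds 1, so the social optimum is full contribution: group total = 3.800 × 290 = 1102.00.
Efficiency loss = 1102.00 − 290 = 812.00.

812.00 dollars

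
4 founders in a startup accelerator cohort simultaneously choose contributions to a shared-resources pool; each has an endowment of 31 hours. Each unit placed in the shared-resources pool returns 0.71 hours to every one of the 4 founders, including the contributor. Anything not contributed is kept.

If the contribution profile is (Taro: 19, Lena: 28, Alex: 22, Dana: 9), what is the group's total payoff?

267.52 hours

Total contributed: 19 + 28 + 22 + 9 = 78; total kept: 4 × 31 − 78 = 46.
The shared-resources pool pays out 0.71 × 4 × 78 = 221.52 in aggregate.
Group total = 46 + 221.52 = 267.52.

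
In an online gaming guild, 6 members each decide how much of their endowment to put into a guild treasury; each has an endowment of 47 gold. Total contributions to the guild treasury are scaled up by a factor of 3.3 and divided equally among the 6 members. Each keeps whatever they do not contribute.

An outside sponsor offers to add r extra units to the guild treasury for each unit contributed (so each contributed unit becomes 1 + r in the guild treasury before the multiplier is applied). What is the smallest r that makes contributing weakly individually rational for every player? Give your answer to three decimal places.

0.818

With matching at rate r, one contributed unit becomes (1 + r) in the guild treasury and returns 3.3 × (1 + r) / 6 to the contributor.
Setting this equal to 1: 1 + r = 6/3.3 = 1.8182.
So the minimum matching rate is r = 1.8182 − 1 = 0.818.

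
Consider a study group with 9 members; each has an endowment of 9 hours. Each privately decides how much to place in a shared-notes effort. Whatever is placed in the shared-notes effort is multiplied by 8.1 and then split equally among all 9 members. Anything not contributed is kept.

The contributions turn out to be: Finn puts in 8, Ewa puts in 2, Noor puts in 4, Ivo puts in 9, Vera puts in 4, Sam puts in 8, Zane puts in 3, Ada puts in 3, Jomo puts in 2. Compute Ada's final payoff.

Total contributed: 8 + 2 + 4 + 9 + 4 + 8 + 3 + 3 + 2 = 43.
Each receives 8.1 × 43 / 9 = 38.70 from the shared-notes effort.
Ada keeps 9 − 3 = 6, so Ada's payoff is 6 + 38.70 = 44.70.

44.70 hours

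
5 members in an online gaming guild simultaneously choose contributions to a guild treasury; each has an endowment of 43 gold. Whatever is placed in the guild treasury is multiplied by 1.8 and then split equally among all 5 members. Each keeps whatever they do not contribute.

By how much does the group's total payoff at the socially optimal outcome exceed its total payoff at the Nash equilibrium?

172.00 gold

Each contributed unit returns 1.8/5 = 0.3600 to its contributor — below 1 — so contributing 0 is dominant for every player. At the Nash equilibrium everyone keeps their 43, and the group total is 5 × 43 = 215.
Each contributed unit returns 1.800 to the group as a whole (0.3600 to each of 5 players), which exceeds 1, so the social optimum is full contribution: group total = 1.800 × 215 = 387.00.
Efficiency loss = 387.00 − 215 = 172.00.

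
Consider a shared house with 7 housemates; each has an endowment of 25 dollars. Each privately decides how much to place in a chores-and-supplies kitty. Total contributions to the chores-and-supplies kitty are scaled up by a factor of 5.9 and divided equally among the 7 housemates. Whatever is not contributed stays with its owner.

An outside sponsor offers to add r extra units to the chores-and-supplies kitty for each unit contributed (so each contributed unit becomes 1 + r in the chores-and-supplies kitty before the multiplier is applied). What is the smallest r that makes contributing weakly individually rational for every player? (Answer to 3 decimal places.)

0.186

With matching at rate r, one contributed unit becomes (1 + r) in the chores-and-supplies kitty and returns 5.9 × (1 + r) / 7 to the contributor.
Setting this equal to 1: 1 + r = 7/5.9 = 1.1864.
So the minimum matching rate is r = 1.1864 − 1 = 0.186.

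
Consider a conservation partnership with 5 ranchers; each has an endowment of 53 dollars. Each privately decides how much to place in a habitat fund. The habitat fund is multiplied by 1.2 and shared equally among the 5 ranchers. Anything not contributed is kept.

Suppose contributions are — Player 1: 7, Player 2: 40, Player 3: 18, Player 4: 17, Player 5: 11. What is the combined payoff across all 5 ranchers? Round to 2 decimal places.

Total contributed: 7 + 40 + 18 + 17 + 11 = 93; total kept: 5 × 53 − 93 = 172.
The habitat fund pays out 1.2 × 93 = 111.60 in aggregate.
Group total = 172 + 111.60 = 283.60.

283.60 dollars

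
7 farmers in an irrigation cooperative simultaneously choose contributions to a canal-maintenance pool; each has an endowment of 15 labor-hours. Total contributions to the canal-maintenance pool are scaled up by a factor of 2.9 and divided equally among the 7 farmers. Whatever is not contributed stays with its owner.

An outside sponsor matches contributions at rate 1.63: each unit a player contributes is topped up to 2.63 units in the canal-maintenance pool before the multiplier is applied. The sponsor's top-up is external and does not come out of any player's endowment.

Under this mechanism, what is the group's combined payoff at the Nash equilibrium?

800.84 labor-hours

With the mechanism, a contributed unit returns 2.9 × 2.63 / 7 = 1.0896 per unit of net cost to the contributor — now above 1 — so contributing fully is weakly dominant for every player.
At the Nash equilibrium everyone contributes 15. Group total payoff = 2.9 × 2.63 × 105 = 800.84.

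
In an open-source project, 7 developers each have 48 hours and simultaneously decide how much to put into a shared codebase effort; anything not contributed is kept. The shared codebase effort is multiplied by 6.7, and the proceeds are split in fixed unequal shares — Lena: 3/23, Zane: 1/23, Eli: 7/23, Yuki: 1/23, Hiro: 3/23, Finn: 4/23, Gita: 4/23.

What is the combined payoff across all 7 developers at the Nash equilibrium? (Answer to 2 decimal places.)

A player with share s gets back 6.7·s per unit contributed, so full contribution is dominant for anyone with s > 1/6.7 = 0.1493 and zero contribution is dominant for anyone below.
The shares above 0.1493 belong to Eli, Finn and Gita, contributing 48 each; the remaining 4 contribute 0. Total contributed: 144.
The shared codebase effort pays out 6.7 × 144 = 964.80 in total (split across the unequal shares, but the aggregate is all that matters for the group sum).
The 4 free-riders keep 48 each, adding 192. Group total = 192 + 964.80 = 1156.80.

1156.80 hours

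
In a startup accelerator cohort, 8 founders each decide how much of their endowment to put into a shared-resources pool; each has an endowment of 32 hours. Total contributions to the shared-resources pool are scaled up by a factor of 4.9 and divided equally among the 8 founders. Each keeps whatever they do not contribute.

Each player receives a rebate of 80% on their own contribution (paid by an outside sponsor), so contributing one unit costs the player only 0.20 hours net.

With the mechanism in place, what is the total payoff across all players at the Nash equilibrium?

Under the mechanism each unit contributed yields (4.9/8) / 0.20 = 3.0625 back to its contributor per unit of net cost, which exceeds 1, making full contribution the dominant choice for everyone.
At the Nash equilibrium everyone contributes 32. Group total payoff = 8 × (32 × 0.80 + 4.9 × 32) = 1459.20.

1459.20 hours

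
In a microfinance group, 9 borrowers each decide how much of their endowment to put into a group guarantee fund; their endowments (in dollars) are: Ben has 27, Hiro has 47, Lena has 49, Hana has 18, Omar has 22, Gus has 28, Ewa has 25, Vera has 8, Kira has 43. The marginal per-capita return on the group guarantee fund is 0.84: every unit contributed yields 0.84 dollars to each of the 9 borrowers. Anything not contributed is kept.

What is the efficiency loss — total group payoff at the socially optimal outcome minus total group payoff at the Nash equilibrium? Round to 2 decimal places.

The private return per contributed unit is 0.84 < 1 for everyone, so the Nash equilibrium is zero contribution and the group total is Σ E_j = 27 + 47 + 49 + 18 + 22 + 28 + 25 + 8 + 43 = 267.
Each contributed unit returns 7.560 to the group, so the social optimum is full contribution by everyone: group total = 7.560 × 267 = 2018.52.
Efficiency loss = (7.560 − 1) × 267 = 1751.52.

1751.52 dollars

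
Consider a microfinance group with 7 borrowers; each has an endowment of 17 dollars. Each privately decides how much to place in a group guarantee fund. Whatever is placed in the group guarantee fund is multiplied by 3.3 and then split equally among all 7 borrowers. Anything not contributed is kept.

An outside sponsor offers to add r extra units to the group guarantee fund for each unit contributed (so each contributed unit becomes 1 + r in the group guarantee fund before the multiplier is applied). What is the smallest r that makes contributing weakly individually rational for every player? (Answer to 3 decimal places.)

With matching at rate r, one contributed unit becomes (1 + r) in the group guarantee fund and returns 3.3 × (1 + r) / 7 to the contributor.
Setting this equal to 1: 1 + r = 7/3.3 = 2.1212.
So the minimum matching rate is r = 2.1212 − 1 = 1.121.

1.121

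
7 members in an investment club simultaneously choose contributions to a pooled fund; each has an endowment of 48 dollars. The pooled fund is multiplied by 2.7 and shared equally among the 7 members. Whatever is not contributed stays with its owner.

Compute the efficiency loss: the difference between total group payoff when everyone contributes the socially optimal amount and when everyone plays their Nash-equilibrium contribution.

Each contributed unit returns 2.7/7 = 0.3857 to its contributor — below 1 — so contributing 0 is dominant for every player. At the Nash equilibrium everyone keeps their 48, and the group total is 7 × 48 = 336.
Each contributed unit returns 2.700 to the group as a whole (0.3857 to each of 7 players), which exceeds 1, so the social optimum is full contribution: group total = 2.700 × 336 = 907.20.
Efficiency loss = 907.20 − 336 = 571.20.

571.20 dollars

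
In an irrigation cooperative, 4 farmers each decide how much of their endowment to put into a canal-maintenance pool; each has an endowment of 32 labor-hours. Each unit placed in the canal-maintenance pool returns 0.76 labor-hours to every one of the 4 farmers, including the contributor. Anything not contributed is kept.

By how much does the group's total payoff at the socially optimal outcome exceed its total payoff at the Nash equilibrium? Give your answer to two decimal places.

The private return per contributed unit is 0.76 < 1, so contributing 0 is dominant for every player. At the Nash equilibrium everyone keeps their 32, and the group total is 4 × 32 = 128.
Each contributed unit returns 3.040 to the group as a whole (0.76 to each of 4 players), which exceeds 1, so the social optimum is full contribution: group total = 3.040 × 128 = 389.12.
Efficiency loss = 389.12 − 128 = 261.12.

261.12 labor-hours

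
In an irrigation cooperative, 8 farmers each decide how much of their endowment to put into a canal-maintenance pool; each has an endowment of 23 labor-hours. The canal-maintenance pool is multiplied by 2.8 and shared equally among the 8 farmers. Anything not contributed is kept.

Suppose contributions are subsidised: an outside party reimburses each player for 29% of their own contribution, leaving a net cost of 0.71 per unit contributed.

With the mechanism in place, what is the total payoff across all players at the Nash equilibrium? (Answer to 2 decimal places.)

Even with the mechanism, each unit contributed returns only (2.8/8) / 0.71 = 0.4930 per unit of net cost, so contributing nothing is still dominant.
Everyone keeps their endowment and the group total is 8 × 23 = 184.

184.00 labor-hours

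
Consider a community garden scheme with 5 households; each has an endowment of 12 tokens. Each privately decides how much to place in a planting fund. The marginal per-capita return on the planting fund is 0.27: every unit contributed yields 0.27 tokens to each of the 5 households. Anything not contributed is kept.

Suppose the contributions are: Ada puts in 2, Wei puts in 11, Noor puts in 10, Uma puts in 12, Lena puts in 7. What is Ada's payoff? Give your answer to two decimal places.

21.34 tokens

Total contributed: 2 + 11 + 10 + 12 + 7 = 42.
Each receives 0.27 × 42 = 11.34 from the planting fund.
Ada keeps 12 − 2 = 10, so Ada's payoff is 10 + 11.34 = 21.34.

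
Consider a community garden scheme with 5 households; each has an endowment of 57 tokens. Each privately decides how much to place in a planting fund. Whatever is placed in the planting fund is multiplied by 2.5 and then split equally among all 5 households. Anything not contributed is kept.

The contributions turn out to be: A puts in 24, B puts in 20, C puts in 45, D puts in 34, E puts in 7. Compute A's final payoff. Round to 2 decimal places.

98.00 tokens

Total contributed: 24 + 20 + 45 + 34 + 7 = 130.
Each receives 2.5 × 130 / 5 = 65.00 from the planting fund.
A keeps 57 − 24 = 33, so A's payoff is 33 + 65.00 = 98.00.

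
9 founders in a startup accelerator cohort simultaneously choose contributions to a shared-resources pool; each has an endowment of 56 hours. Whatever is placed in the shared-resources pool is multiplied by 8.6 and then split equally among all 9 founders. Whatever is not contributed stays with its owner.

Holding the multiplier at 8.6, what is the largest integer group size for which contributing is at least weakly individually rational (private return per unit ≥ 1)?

8

Private return per unit is 8.6/(group size), which is ≥ 1 whenever the group size is ≤ 8.6.
The largest such integer is 8.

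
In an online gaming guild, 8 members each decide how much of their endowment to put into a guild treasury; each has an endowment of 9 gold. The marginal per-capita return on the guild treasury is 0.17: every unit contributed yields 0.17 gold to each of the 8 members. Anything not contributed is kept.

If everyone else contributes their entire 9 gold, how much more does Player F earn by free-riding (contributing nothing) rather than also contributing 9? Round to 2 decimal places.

Switching from a contribution of 9 to 0 lets Player F keep an extra 9 gold, but lowers the guild treasury by 9, which costs Player F their own share of that drop: 0.17 × 9 = 1.53.
Net gain = 9 − 1.53 = 7.47. The private return per contributed unit (0.17) is below 1, so free-riding is indeed the best response regardless of what the others do.

7.47 gold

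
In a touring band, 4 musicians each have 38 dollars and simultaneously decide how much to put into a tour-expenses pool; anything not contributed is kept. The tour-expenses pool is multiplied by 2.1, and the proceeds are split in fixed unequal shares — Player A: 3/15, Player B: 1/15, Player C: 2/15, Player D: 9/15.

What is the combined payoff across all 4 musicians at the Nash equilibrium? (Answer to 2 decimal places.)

193.80 dollars

For player j, contributing a unit is worthwhile iff 2.1 × (j's share) ≥ 1, i.e. iff j's share is at least 0.4762.
The only share above 0.4762 is Player D's 9/15, contributing 38; the remaining 3 contribute 0. Total contributed: 38.
The tour-expenses pool pays out 2.1 × 38 = 79.80 in total (split across the unequal shares, but the aggregate is all that matters for the group sum).
The 3 free-riders keep 38 each, adding 114. Group total = 114 + 79.80 = 193.80.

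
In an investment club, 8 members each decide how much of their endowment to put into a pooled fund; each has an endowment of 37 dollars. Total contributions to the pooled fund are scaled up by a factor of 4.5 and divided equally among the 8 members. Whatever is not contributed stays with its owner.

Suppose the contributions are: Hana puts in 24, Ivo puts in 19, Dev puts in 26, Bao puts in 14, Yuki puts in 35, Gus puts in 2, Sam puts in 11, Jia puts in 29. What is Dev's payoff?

101.00 dollars

Total contributed: 24 + 19 + 26 + 14 + 35 + 2 + 11 + 29 = 160.
Each receives 4.5 × 160 / 8 = 90.00 from the pooled fund.
Dev keeps 37 − 26 = 11, so Dev's payoff is 11 + 90.00 = 101.00.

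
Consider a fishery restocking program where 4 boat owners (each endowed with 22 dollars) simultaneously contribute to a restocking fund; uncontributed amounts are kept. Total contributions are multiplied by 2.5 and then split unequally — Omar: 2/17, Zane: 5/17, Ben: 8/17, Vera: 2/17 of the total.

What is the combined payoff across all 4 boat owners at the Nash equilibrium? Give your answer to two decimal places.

121.00 dollars

Each unit j contributes comes back to j as 2.5 × (j's share), so j prefers to contribute only if that share exceeds 1/2.5 = 0.4000; otherwise keeping the unit dominates.
Ben alone (share 8/17) is above the threshold, contributing 22; the remaining 3 contribute 0. Total contributed: 22.
The restocking fund pays out 2.5 × 22 = 55.00 in total (split across the unequal shares, but the aggregate is all that matters for the group sum).
The 3 free-riders keep 22 each, adding 66. Group total = 66 + 55.00 = 121.00.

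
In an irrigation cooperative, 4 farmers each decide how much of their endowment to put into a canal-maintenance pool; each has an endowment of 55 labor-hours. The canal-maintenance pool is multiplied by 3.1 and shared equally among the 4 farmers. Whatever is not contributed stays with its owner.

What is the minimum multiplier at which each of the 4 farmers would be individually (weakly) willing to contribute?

A contributed unit returns (multiplier)/4 to its contributor.
This reaches 1 exactly when the multiplier is 4.

4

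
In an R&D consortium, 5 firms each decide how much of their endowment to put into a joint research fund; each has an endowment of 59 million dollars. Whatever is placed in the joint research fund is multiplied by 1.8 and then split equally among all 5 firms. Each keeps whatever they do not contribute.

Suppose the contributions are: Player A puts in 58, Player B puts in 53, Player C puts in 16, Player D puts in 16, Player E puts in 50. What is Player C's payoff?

Total contributed: 58 + 53 + 16 + 16 + 50 = 193.
Each receives 1.8 × 193 / 5 = 69.48 from the joint research fund.
Player C keeps 59 − 16 = 43, so Player C's payoff is 43 + 69.48 = 112.48.

112.48 million dollars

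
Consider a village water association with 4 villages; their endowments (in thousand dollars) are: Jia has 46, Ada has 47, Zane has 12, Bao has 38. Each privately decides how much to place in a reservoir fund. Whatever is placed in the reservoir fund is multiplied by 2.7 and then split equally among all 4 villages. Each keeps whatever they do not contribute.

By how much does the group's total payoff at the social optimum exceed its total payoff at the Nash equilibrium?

The private return per contributed unit is 2.7/4 = 0.6750 < 1 for every player regardless of endowment, so the Nash equilibrium is zero contribution and the group total is Σ E_j = 46 + 47 + 12 + 38 = 143.
Each contributed unit returns 2.700 to the group, so the social optimum is full contribution by everyone: group total = 2.700 × 143 = 386.10.
Efficiency loss = (2.700 − 1) × 143 = 243.10.

243.10 thousand dollars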